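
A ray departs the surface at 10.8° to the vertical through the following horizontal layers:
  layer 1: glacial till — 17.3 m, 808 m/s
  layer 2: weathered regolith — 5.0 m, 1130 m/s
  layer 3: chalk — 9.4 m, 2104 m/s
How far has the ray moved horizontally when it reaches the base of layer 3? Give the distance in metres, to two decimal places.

Apply Snell's law at each interface; in layer i the horizontal offset is hᵢ·tan θᵢ.
Layer 1: θ = 10.80°; offset = 17.3·tan 10.80° = 3.3002 m.
Layer 2: sin θ = 1130·sin 10.8°/808 = 0.2621, θ = 15.19°; offset = 5.0·tan 15.19° = 1.3577 m.
Layer 3: sin θ = 2104·sin 10.8°/808 = 0.4879, θ = 29.20°; offset = 9.4·tan 29.20° = 5.2545 m.
Summing the layer offsets gives 9.9124 m.

9.91 m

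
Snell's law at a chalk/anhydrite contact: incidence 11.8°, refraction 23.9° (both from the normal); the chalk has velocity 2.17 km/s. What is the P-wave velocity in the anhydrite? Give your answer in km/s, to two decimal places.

sin 11.8° = 0.2045; sin 23.9° = 0.4051.
V₂ = V₁·(sin θ₂/sin θ₁) = 2.17·(0.4051/0.2045) = 4.30 km/s.

4.30 km/s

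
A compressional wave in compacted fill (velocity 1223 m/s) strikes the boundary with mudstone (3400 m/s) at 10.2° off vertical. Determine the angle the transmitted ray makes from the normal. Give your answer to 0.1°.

29.5°

sin θ₁/V₁ = sin θ₂/V₂ ⇒ sin θ₂ = 3400·sin 10.2°/1223 = 3400·0.1771/1223 = 0.4923.
θ₂ = arcsin 0.4923 = 29.49° from the normal.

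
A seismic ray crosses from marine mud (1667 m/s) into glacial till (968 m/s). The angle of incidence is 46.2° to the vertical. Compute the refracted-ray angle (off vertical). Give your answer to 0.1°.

24.8°

sin θ₁/V₁ = sin θ₂/V₂ ⇒ sin θ₂ = 968·sin 46.2°/1667 = 968·0.7218/1667 = 0.4191.
θ₂ = arcsin 0.4191 = 24.78° from the normal.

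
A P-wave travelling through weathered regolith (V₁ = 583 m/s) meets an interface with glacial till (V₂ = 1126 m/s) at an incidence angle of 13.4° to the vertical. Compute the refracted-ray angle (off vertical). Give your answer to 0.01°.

sin θ₁/V₁ = sin θ₂/V₂ ⇒ sin θ₂ = 1126·sin 13.4°/583 = 1126·0.2317/583 = 0.4476.
θ₂ = sin⁻¹(0.4476) = 26.59° (from vertical).

26.59°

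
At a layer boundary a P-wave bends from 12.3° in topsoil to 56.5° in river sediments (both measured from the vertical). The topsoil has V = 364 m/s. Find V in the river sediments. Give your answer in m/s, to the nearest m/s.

1425 m/s

Snell's law: sin 12.3°/V₁ = sin 56.5°/V₂.
V₂ = V₁·sin 56.5°/sin 12.3° = 364 × 3.9144 = 1424.84 m/s.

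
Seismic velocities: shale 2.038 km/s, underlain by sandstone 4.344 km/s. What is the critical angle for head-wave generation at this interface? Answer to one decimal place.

28.0°

Critical incidence: sin θ_c = V₁/V₂ = 2.038/4.344 = 0.4692.
θ_c = arcsin 0.4692 = 27.98°.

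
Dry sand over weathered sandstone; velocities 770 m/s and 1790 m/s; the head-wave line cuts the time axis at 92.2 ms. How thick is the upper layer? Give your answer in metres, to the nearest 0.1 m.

h = tᵢ·V₁·V₂ / (2·√(V₂²−V₁²)).
√(V₂²−V₁²) = √(1790² − 770²) = 1615.9 m/s.
h = 0.0922 s × 770 × 1790 / (2 × 1615.9) = 39.32 m.

39.3 m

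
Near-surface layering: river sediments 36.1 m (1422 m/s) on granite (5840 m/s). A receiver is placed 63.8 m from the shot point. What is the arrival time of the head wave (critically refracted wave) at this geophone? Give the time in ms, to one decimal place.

θ_c = arcsin(V₁/V₂) = arcsin(1422/5840) = 14.09°, cos θ_c = 0.9699.
Intercept time tᵢ = 2h cos θ_c / V₁ = 2·36.1·0.9699/1422 = 0.04925 s.
t = x/V₂ + tᵢ = 63.8/5840 + 0.04925 = 0.06017 s.

60.2 ms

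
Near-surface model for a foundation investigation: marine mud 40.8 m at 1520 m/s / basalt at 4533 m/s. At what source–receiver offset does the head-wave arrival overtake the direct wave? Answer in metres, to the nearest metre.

θ_c = arcsin(1520/4533) = 19.59°, so cos θ_c = 0.9421 and tᵢ = 2h cos θ_c/V₁ = 0.0506 s.
At crossover x/V₁ = x/V₂ + tᵢ ⇒ x = tᵢ/(1/V₁ − 1/V₂) = 0.05058/(6.5789e-04 − 2.2060e-04) = 115.66 m.

116 m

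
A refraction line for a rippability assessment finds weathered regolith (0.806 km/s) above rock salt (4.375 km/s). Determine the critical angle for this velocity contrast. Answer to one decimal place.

Critical incidence: sin θ_c = V₁/V₂ = 0.806/4.375 = 0.1842.
θ_c = arcsin 0.1842 = 10.62°.

10.6°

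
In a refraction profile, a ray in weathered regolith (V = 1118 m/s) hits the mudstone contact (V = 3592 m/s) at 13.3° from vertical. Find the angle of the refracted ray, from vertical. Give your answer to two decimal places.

47.66°

Snell's law: sin θ₂ = (V₂/V₁)·sin θ₁ = (3592/1118)·sin 13.3° = 0.7391.
θ₂ = arcsin 0.7391 = 47.66° from the normal.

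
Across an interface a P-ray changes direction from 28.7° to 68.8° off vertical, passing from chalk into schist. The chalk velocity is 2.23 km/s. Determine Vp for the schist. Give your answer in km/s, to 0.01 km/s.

Snell's law: sin 28.7°/V₁ = sin 68.8°/V₂.
V₂ = V₁·sin 68.8°/sin 28.7° = 2.23 × 1.9414 = 4.33 km/s.

4.33 km/s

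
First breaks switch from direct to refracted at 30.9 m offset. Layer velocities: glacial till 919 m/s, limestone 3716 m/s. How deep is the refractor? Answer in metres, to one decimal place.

h = (x_cross/2)·√((V₂−V₁)/(V₂+V₁)).
(V₂−V₁)/(V₂+V₁) = (3716−919)/(3716+919) = 0.6035; √ = 0.7768.
h = (30.9/2)·0.7768 = 12.00 m.

12.0 m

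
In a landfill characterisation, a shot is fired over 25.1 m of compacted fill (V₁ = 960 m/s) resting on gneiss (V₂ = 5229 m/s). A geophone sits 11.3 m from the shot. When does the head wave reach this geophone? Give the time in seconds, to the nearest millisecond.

t = x/V₂ + 2h·√(V₂²−V₁²)/(V₁V₂).
√(V₂²−V₁²) = √(5229²−960²) = 5140.1 m/s; delay term = 2·25.1·5140.1/(960·5229) = 0.05140 s.
t = 11.3/5229 + 0.05140 = 0.05356 s.

0.054 s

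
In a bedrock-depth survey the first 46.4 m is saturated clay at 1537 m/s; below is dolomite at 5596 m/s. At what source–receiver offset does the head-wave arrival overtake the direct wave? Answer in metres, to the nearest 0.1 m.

x_cross = 2h·√((V₂+V₁)/(V₂−V₁)).
(V₂+V₁)/(V₂−V₁) = (5596+1537)/(5596−1537) = 1.7573; √ = 1.3256.
x_cross = 2·46.4·1.3256 = 123.02 m.

123.0 m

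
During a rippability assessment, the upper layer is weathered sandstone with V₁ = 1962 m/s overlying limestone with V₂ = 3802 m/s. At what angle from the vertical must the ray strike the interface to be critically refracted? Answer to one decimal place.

Critical incidence: sin θ_c = V₁/V₂ = 1962/3802 = 0.5160.
θ_c = arcsin 0.5160 = 31.07°.

31.1°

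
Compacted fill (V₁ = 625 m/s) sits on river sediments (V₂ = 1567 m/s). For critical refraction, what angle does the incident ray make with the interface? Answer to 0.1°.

66.5°

Critical incidence: sin θ_c = V₁/V₂ = 625/1567 = 0.3989.
θ_c = arcsin 0.3989 = 23.51°.
Measured from the interface: 90° − 23.51° = 66.49°.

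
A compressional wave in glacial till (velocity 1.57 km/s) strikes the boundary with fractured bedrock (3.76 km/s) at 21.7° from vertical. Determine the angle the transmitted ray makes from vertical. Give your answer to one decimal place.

62.3°

sin θ₁/V₁ = sin θ₂/V₂ ⇒ sin θ₂ = 3.76·sin 21.7°/1.57 = 3.76·0.3697/1.57 = 0.8855.
θ₂ = sin⁻¹(0.8855) = 62.31° (from vertical).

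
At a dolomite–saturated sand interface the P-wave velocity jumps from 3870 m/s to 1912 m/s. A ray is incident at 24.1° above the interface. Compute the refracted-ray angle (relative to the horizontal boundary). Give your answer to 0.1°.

Convert to the normal: θ₁ = 90° − 24.1° = 65.9°.
Snell's law: sin θ₂ = (V₂/V₁)·sin θ₁ = (1912/3870)·sin 65.9° = 0.4510.
θ₂ = sin⁻¹(0.4510) = 26.81° (from vertical).
From the interface: 90° − 26.81° = 63.19°.

63.2°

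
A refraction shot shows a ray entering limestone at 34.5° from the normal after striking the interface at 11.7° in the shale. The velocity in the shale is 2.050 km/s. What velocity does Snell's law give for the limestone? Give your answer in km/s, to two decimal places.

Snell's law: sin 11.7°/V₁ = sin 34.5°/V₂.
V₂ = V₁·sin 34.5°/sin 11.7° = 2.050 × 2.7931 = 5.73 km/s.

5.73 km/s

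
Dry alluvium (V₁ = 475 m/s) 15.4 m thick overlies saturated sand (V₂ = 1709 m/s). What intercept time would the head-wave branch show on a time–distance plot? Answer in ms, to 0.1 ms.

θ_c = arcsin(V₁/V₂) = arcsin(475/1709) = 16.14°; cos θ_c = 0.9606.
tᵢ = 2h·cos θ_c / V₁ = 2·15.4·0.9606 / 475 = 0.06229 s.

62.3 ms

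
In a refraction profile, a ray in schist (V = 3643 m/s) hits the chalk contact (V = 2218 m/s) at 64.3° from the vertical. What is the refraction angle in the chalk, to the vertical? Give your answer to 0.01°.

33.27°

sin θ₁/V₁ = sin θ₂/V₂ ⇒ sin θ₂ = 2218·sin 64.3°/3643 = 2218·0.9011/3643 = 0.5486.
θ₂ = arcsin 0.5486 = 33.27° from the normal.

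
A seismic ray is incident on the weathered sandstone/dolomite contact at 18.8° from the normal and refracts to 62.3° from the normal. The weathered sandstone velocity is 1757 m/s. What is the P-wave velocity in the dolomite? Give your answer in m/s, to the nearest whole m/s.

4827 m/s

Snell's law: sin 18.8°/V₁ = sin 62.3°/V₂.
V₂ = V₁·sin 62.3°/sin 18.8° = 1757 × 2.7474 = 4827.19 m/s.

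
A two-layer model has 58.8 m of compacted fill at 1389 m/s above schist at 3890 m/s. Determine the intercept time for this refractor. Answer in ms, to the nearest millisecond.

79 ms

tᵢ = 2h·√(V₂²−V₁²)/(V₁V₂).
√(V₂²−V₁²) = √(3890²−1389²) = 3633.6 m/s.
tᵢ = 2·58.8·3633.6/(1389·3890) = 0.07908 s.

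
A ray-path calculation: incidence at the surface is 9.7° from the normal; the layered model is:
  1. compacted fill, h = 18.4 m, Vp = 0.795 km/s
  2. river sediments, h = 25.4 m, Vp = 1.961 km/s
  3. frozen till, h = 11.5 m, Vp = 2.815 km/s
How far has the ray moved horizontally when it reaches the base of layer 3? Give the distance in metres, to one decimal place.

23.3 m

Apply Snell's law at each interface; in layer i the horizontal offset is hᵢ·tan θᵢ.
Layer 1: θ = 9.70°; offset = 18.4·tan 9.70° = 3.145 m.
Layer 2: sin θ = 1.961·sin 9.7°/0.795 = 0.4156, θ = 24.56°; offset = 25.4·tan 24.56° = 11.606 m.
Layer 3: sin θ = 2.815·sin 9.7°/0.795 = 0.5966, θ = 36.63°; offset = 11.5·tan 36.63° = 8.549 m.
Total horizontal offset = 23.300 m.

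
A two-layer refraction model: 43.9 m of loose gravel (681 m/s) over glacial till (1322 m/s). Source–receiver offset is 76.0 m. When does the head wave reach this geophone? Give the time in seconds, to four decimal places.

0.1680 s

θ_c = arcsin(V₁/V₂) = arcsin(681/1322) = 31.01°, cos θ_c = 0.8571.
Intercept time tᵢ = 2h cos θ_c / V₁ = 2·43.9·0.8571/681 = 0.11051 s.
t = x/V₂ + tᵢ = 76.0/1322 + 0.11051 = 0.16799 s.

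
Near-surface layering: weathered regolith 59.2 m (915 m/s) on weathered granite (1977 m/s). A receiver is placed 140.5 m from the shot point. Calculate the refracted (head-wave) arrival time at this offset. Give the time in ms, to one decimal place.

185.8 ms

t = x/V₂ + 2h·√(V₂²−V₁²)/(V₁V₂).
√(V₂²−V₁²) = √(1977²−915²) = 1752.5 m/s; delay term = 2·59.2·1752.5/(915·1977) = 0.11471 s.
t = 140.5/1977 + 0.11471 = 0.18577 s.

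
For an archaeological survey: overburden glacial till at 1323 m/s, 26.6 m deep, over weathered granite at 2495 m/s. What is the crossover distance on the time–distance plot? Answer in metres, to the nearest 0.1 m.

θ_c = arcsin(1323/2495) = 32.02°, so cos θ_c = 0.8478 and tᵢ = 2h cos θ_c/V₁ = 0.0341 s.
At crossover x/V₁ = x/V₂ + tᵢ ⇒ x = tᵢ/(1/V₁ − 1/V₂) = 0.03409/(7.5586e-04 − 4.0080e-04) = 96.02 m.

96.0 m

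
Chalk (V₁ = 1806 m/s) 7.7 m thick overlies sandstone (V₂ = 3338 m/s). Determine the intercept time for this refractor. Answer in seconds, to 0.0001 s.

0.0072 s

θ_c = arcsin(V₁/V₂) = arcsin(1806/3338) = 32.75°; cos θ_c = 0.8410.
tᵢ = 2h·cos θ_c / V₁ = 2·7.7·0.8410 / 1806 = 0.00717 s.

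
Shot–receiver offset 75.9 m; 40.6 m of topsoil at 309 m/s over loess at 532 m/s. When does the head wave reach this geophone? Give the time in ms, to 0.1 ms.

θ_c = arcsin(V₁/V₂) = arcsin(309/532) = 35.51°, cos θ_c = 0.8140.
Intercept time tᵢ = 2h cos θ_c / V₁ = 2·40.6·0.8140/309 = 0.21391 s.
t = x/V₂ + tᵢ = 75.9/532 + 0.21391 = 0.35658 s.

356.6 ms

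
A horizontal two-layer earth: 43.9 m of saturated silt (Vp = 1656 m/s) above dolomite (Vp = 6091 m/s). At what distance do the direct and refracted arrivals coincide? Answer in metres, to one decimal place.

116.0 m

θ_c = arcsin(1656/6091) = 15.78°, so cos θ_c = 0.9623 and tᵢ = 2h cos θ_c/V₁ = 0.0510 s.
At crossover x/V₁ = x/V₂ + tᵢ ⇒ x = tᵢ/(1/V₁ − 1/V₂) = 0.05102/(6.0386e-04 − 1.6418e-04) = 116.04 m.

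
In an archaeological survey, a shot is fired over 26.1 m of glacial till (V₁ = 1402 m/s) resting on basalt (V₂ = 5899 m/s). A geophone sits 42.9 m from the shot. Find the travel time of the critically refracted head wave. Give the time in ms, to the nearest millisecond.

43 ms

t = x/V₂ + 2h·√(V₂²−V₁²)/(V₁V₂).
√(V₂²−V₁²) = √(5899²−1402²) = 5730.0 m/s; delay term = 2·26.1·5730.0/(1402·5899) = 0.03617 s.
t = 42.9/5899 + 0.03617 = 0.04344 s.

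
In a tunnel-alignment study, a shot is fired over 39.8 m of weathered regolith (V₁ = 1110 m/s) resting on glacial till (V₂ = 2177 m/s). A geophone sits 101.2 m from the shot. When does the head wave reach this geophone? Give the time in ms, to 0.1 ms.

t = x/V₂ + 2h·√(V₂²−V₁²)/(V₁V₂).
√(V₂²−V₁²) = √(2177²−1110²) = 1872.8 m/s; delay term = 2·39.8·1872.8/(1110·2177) = 0.06169 s.
t = 101.2/2177 + 0.06169 = 0.10818 s.

108.2 ms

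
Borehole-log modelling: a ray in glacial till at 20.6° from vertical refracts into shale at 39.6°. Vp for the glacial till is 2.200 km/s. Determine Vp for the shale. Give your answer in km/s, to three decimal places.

Snell's law: sin 20.6°/V₁ = sin 39.6°/V₂.
V₂ = V₁·sin 39.6°/sin 20.6° = 2.200 × 1.8117 = 3.986 km/s.

3.986 km/s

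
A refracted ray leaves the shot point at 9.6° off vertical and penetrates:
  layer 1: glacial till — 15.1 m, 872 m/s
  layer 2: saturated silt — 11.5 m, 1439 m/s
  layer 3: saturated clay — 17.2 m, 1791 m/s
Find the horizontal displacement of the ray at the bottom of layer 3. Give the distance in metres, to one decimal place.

12.1 m

Ray parameter p = sin 9.6° / 872 m/s = 1.9125e-04 s/m.
Layer 1: θ = 9.60°; offset = 15.1·tan 9.60° = 2.554 m.
Layer 2: sin θ = p·1439 = 0.2752 → θ = 15.97°; offset = 11.5·tan 15.97° = 3.292 m.
Layer 3: sin θ = p·1791 = 0.3425 → θ = 20.03°; offset = 17.2·tan 20.03° = 6.271 m.
Summing the layer offsets gives 12.117 m.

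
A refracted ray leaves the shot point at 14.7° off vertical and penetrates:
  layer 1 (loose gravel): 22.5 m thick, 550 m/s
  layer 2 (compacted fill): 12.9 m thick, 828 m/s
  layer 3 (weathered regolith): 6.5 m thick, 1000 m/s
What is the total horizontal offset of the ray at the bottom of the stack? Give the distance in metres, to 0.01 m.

14.62 m

Ray parameter p = sin 14.7° / 550 m/s = 4.6138e-04 s/m.
Layer 1: θ = 14.70°; offset = 22.5·tan 14.70° = 5.9028 m.
Layer 2: sin θ = p·828 = 0.3820 → θ = 22.46°; offset = 12.9·tan 22.46° = 5.3325 m.
Layer 3: sin θ = p·1000 = 0.4614 → θ = 27.48°; offset = 6.5·tan 27.48° = 3.3802 m.
Summing the layer offsets gives 14.6155 m.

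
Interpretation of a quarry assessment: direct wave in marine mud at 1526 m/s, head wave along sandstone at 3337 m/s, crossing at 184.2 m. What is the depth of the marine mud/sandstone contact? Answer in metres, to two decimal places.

56.20 m

h = (x_cross/2)·√((V₂−V₁)/(V₂+V₁)).
(V₂−V₁)/(V₂+V₁) = (3337−1526)/(3337+1526) = 0.3724; √ = 0.6102.
h = (184.2/2)·0.6102 = 56.20 m.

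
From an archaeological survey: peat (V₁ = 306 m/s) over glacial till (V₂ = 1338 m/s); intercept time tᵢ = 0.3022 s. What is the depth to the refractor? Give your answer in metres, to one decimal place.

θ_c = arcsin(306/1338) = 13.22°; cos θ_c = 0.9735.
tᵢ = 2h cos θ_c/V₁ ⇒ h = tᵢ·V₁/(2 cos θ_c) = 0.3022·306/(2·0.9735) = 47.50 m.

47.5 m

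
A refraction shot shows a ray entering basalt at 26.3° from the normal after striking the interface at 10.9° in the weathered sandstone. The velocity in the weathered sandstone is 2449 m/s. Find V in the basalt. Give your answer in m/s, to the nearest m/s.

Snell's law: sin 10.9°/V₁ = sin 26.3°/V₂.
V₂ = V₁·sin 26.3°/sin 10.9° = 2449 × 2.3431 = 5738.27 m/s.

5738 m/s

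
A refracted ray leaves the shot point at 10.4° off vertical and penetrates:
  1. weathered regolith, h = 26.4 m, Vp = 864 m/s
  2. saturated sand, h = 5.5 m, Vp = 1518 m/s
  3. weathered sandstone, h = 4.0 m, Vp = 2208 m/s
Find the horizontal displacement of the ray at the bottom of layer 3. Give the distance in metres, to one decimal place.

Apply Snell's law at each interface; in layer i the horizontal offset is hᵢ·tan θᵢ.
Layer 1: θ = 10.40°; offset = 26.4·tan 10.40° = 4.845 m.
Layer 2: sin θ = 1518·sin 10.4°/864 = 0.3172, θ = 18.49°; offset = 5.5·tan 18.49° = 1.839 m.
Layer 3: sin θ = 2208·sin 10.4°/864 = 0.4613, θ = 27.47°; offset = 4.0·tan 27.47° = 2.080 m.
Σ offsets = 8.765 m.

8.8 m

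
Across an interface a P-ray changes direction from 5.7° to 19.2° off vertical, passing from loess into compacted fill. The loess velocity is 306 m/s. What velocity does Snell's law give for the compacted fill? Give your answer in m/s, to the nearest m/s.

1013 m/s

sin 5.7° = 0.0993; sin 19.2° = 0.3289.
V₂ = V₁·(sin θ₂/sin θ₁) = 306·(0.3289/0.0993) = 1013.22 m/s.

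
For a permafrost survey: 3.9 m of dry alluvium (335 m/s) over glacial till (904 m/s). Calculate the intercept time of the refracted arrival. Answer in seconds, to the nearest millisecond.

0.022 s

θ_c = arcsin(V₁/V₂) = arcsin(335/904) = 21.75°; cos θ_c = 0.9288.
tᵢ = 2h·cos θ_c / V₁ = 2·3.9·0.9288 / 335 = 0.02163 s.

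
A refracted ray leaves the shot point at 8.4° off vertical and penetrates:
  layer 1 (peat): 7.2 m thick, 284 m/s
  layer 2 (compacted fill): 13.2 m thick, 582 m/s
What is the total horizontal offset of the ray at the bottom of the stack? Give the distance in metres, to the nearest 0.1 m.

5.2 m

Ray parameter p = sin 8.4° / 284 m/s = 5.1438e-04 s/m.
Layer 1: θ = 8.40°; offset = 7.2·tan 8.40° = 1.063 m.
Layer 2: sin θ = p·582 = 0.2994 → θ = 17.42°; offset = 13.2·tan 17.42° = 4.142 m.
Total horizontal offset = 5.205 m.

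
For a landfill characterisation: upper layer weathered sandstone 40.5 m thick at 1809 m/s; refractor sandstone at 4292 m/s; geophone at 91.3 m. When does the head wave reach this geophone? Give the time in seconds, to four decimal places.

0.0619 s

t = x/V₂ + 2h·√(V₂²−V₁²)/(V₁V₂).
√(V₂²−V₁²) = √(4292²−1809²) = 3892.1 m/s; delay term = 2·40.5·3892.1/(1809·4292) = 0.04060 s.
t = 91.3/4292 + 0.04060 = 0.06188 s.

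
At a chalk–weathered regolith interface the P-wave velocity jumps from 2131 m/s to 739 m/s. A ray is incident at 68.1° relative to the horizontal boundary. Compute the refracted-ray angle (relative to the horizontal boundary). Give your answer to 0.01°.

82.57°

Convert to the normal: θ₁ = 90° − 68.1° = 21.9°.
sin θ₁/V₁ = sin θ₂/V₂ ⇒ sin θ₂ = 739·sin 21.9°/2131 = 739·0.3730/2131 = 0.1293.
θ₂ = sin⁻¹(0.1293) = 7.43° (from vertical).
From the interface: 90° − 7.43° = 82.57°.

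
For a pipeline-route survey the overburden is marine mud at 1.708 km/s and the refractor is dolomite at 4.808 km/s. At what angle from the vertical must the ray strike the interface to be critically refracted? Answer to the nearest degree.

21°

Critical incidence: sin θ_c = V₁/V₂ = 1.708/4.808 = 0.3552.
θ_c = arcsin 0.3552 = 20.81°.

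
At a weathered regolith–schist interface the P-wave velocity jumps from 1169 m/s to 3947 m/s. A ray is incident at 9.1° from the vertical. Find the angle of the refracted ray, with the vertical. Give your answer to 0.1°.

32.3°

Snell's law: sin θ₂ = (V₂/V₁)·sin θ₁ = (3947/1169)·sin 9.1° = 0.5340.
θ₂ = arcsin 0.5340 = 32.28° from the normal.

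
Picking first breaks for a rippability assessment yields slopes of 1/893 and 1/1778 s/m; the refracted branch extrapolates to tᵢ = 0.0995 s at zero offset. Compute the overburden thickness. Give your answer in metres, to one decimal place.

h = tᵢ·V₁·V₂ / (2·√(V₂²−V₁²)).
√(V₂²−V₁²) = √(1778² − 893²) = 1537.5 m/s.
h = 0.0995 s × 893 × 1778 / (2 × 1537.5) = 51.38 m.

51.4 m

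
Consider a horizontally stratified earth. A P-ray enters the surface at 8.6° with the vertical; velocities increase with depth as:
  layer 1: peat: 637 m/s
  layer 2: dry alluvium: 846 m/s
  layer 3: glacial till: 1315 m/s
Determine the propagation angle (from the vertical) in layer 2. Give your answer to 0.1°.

11.5°

Snell's law across each interface conserves sin θ / V, so sin θ_2 = V_2·sin θ₁/V₁.
sin θ_2 = 846 × sin 8.6° / 637 = 0.1986.
θ_2 = 11.45° from the vertical.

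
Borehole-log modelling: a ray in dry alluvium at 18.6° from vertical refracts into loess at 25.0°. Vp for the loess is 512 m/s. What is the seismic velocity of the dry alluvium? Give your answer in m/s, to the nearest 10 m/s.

Snell's law: sin 18.6°/V₁ = sin 25.0°/V₂.
V₁ = V₂·sin 18.6°/sin 25.0° = 512 × 0.7547 = 386.42 m/s.

390 m/s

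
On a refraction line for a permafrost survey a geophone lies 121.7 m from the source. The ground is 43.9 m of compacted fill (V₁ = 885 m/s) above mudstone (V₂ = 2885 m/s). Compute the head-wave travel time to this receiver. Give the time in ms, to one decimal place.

136.6 ms

t = x/V₂ + 2h·√(V₂²−V₁²)/(V₁V₂).
√(V₂²−V₁²) = √(2885²−885²) = 2745.9 m/s; delay term = 2·43.9·2745.9/(885·2885) = 0.09443 s.
t = 121.7/2885 + 0.09443 = 0.13661 s.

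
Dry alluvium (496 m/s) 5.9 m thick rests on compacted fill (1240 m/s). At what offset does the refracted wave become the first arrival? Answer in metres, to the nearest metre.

x_cross = 2h·√((V₂+V₁)/(V₂−V₁)).
(V₂+V₁)/(V₂−V₁) = (1240+496)/(1240−496) = 2.3333; √ = 1.5275.
x_cross = 2·5.9·1.5275 = 18.02 m.

18 m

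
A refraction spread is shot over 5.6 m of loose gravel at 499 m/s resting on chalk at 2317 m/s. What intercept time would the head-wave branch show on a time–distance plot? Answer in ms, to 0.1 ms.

21.9 ms

tᵢ = 2h·√(V₂²−V₁²)/(V₁V₂).
√(V₂²−V₁²) = √(2317²−499²) = 2262.6 m/s.
tᵢ = 2·5.6·2262.6/(499·2317) = 0.02192 s.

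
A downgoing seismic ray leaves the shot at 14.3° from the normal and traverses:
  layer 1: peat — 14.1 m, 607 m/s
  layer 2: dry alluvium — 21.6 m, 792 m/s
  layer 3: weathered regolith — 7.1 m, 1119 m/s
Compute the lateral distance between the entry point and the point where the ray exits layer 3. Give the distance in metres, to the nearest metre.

15 m

Ray parameter p = sin 14.3° / 607 m/s = 4.0692e-04 s/m.
Layer 1: θ = 14.30°; offset = 14.1·tan 14.30° = 3.594 m.
Layer 2: sin θ = p·792 = 0.3223 → θ = 18.80°; offset = 21.6·tan 18.80° = 7.354 m.
Layer 3: sin θ = p·1119 = 0.4553 → θ = 27.09°; offset = 7.1·tan 27.09° = 3.631 m.
Σ offsets = 14.579 m.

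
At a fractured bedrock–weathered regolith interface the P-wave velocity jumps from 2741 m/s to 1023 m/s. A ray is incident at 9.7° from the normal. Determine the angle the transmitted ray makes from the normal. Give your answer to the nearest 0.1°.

sin θ₁/V₁ = sin θ₂/V₂ ⇒ sin θ₂ = 1023·sin 9.7°/2741 = 1023·0.1685/2741 = 0.0629.
θ₂ = sin⁻¹(0.0629) = 3.61° (from vertical).

3.6°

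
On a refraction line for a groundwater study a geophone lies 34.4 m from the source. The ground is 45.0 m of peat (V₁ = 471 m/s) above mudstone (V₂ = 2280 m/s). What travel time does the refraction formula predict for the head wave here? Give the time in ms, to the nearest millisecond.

202 ms

θ_c = arcsin(V₁/V₂) = arcsin(471/2280) = 11.92°, cos θ_c = 0.9784.
Intercept time tᵢ = 2h cos θ_c / V₁ = 2·45.0·0.9784/471 = 0.18696 s.
t = x/V₂ + tᵢ = 34.4/2280 + 0.18696 = 0.20205 s.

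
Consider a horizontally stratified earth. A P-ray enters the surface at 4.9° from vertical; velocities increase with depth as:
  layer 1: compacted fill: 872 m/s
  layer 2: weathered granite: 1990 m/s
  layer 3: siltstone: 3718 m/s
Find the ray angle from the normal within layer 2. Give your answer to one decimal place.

Ray parameter p = sin 4.9° / 872 = 9.7955e-05 s/m.
sin θ_2 = p·V_2 = 9.7955e-05 × 1990 = 0.1949.
θ_2 = arcsin 0.1949 = 11.24°.

11.2°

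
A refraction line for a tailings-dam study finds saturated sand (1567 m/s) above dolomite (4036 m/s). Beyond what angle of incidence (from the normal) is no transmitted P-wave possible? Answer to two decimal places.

Critical incidence: sin θ_c = V₁/V₂ = 1567/4036 = 0.3883.
θ_c = arcsin 0.3883 = 22.85°.

22.85°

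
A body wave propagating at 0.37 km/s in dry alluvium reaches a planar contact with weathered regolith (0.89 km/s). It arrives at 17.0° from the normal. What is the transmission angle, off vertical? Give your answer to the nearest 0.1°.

44.7°

Snell's law: sin θ₂ = (V₂/V₁)·sin θ₁ = (0.89/0.37)·sin 17.0° = 0.7033.
θ₂ = sin⁻¹(0.7033) = 44.69° (from vertical).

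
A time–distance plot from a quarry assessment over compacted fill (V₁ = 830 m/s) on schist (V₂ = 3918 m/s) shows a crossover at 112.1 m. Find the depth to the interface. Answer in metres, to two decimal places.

x_cross = 2h·√((V₂+V₁)/(V₂−V₁)) → h = x_cross / (2·√((V₂+V₁)/(V₂−V₁))).
√((V₂+V₁)/(V₂−V₁)) = √((3918+830)/(3918−830)) = 1.2400.
h = 112.1 / (2·1.2400) = 45.20 m.

45.20 m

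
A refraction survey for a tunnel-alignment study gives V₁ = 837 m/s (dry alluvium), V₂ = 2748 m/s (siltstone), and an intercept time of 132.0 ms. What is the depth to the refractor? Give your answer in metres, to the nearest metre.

58 m

h = tᵢ·V₁·V₂ / (2·√(V₂²−V₁²)).
√(V₂²−V₁²) = √(2748² − 837²) = 2617.4 m/s.
h = 0.132 s × 837 × 2748 / (2 × 2617.4) = 58.00 m.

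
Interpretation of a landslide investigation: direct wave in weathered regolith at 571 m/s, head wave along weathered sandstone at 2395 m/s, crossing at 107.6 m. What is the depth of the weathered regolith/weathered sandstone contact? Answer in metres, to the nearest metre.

42 m

x_cross = 2h·√((V₂+V₁)/(V₂−V₁)) → h = x_cross / (2·√((V₂+V₁)/(V₂−V₁))).
√((V₂+V₁)/(V₂−V₁)) = √((2395+571)/(2395−571)) = 1.2752.
h = 107.6 / (2·1.2752) = 42.19 m.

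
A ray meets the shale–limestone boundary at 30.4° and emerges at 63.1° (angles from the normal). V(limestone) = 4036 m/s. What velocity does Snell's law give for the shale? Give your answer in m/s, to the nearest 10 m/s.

2290 m/s

Snell's law: sin 30.4°/V₁ = sin 63.1°/V₂.
V₁ = V₂·sin 30.4°/sin 63.1° = 4036 × 0.5674 = 2290.15 m/s.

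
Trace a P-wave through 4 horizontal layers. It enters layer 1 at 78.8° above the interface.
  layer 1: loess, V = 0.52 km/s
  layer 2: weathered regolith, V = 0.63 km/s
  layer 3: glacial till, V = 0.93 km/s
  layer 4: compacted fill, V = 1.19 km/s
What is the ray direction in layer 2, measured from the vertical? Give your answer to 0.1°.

13.6°

From the normal: θ₁ = 90° − 78.8° = 11.2°.
Snell's law across each interface conserves sin θ / V, so sin θ_2 = V_2·sin θ₁/V₁.
sin θ_2 = 0.63 × sin 11.2° / 0.52 = 0.2353.
θ_2 = arcsin 0.2353 = 13.61°.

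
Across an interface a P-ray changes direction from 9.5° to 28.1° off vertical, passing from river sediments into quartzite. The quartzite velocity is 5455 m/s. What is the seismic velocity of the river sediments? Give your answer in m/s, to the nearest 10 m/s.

Snell's law: sin 9.5°/V₁ = sin 28.1°/V₂.
V₁ = V₂·sin 9.5°/sin 28.1° = 5455 × 0.3504 = 1911.49 m/s.

1910 m/s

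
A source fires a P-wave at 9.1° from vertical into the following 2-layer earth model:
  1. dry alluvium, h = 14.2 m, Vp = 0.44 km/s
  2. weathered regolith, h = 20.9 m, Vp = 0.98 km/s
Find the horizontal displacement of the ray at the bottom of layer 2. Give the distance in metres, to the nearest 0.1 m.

10.1 m

p = sin θ₁/V₁ = sin 9.1°/0.44 = 3.5945e-01 s/km is conserved through the stack.
Layer 1: θ = 9.10°; offset = 14.2·tan 9.10° = 2.274 m.
Layer 2: sin θ = p·0.98 = 0.3523 → θ = 20.63°; offset = 20.9·tan 20.63° = 7.866 m.
Total horizontal offset = 10.141 m.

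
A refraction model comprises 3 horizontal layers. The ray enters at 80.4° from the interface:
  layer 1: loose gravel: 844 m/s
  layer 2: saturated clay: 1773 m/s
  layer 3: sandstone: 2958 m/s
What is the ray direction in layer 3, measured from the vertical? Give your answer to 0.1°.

From the normal: θ₁ = 90° − 80.4° = 9.6°.
Snell's law across each interface conserves sin θ / V, so sin θ_3 = V_3·sin θ₁/V₁.
sin θ_3 = 2958 × sin 9.6° / 844 = 0.5845.
θ_3 = arcsin 0.5845 = 35.77°.

35.8°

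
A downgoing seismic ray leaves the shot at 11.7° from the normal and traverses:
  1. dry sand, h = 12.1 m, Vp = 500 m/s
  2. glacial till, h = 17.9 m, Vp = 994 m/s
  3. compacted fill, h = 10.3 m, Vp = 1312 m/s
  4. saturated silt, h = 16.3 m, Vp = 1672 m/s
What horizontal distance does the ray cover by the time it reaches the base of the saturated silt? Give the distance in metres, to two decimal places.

31.90 m

Apply Snell's law at each interface; in layer i the horizontal offset is hᵢ·tan θᵢ.
Layer 1: θ = 11.70°; offset = 12.1·tan 11.70° = 2.5058 m.
Layer 2: sin θ = 994·sin 11.7°/500 = 0.4031, θ = 23.77°; offset = 17.9·tan 23.77° = 7.8854 m.
Layer 3: sin θ = 1312·sin 11.7°/500 = 0.5321, θ = 32.15°; offset = 10.3·tan 32.15° = 6.4733 m.
Layer 4: sin θ = 1672·sin 11.7°/500 = 0.6781, θ = 42.70°; offset = 16.3·tan 42.70° = 15.0396 m.
Summing the layer offsets gives 31.9041 m.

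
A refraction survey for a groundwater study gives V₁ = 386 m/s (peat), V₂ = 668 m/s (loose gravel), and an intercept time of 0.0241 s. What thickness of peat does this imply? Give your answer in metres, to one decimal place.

θ_c = arcsin(386/668) = 35.30°; cos θ_c = 0.8161.
tᵢ = 2h cos θ_c/V₁ ⇒ h = tᵢ·V₁/(2 cos θ_c) = 0.0241·386/(2·0.8161) = 5.70 m.

5.7 m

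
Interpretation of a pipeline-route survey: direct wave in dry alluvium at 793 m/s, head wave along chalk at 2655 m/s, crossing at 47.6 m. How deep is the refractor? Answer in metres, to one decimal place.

17.5 m

h = (x_cross/2)·√((V₂−V₁)/(V₂+V₁)).
(V₂−V₁)/(V₂+V₁) = (2655−793)/(2655+793) = 0.5400; √ = 0.7349.
h = (47.6/2)·0.7349 = 17.49 m.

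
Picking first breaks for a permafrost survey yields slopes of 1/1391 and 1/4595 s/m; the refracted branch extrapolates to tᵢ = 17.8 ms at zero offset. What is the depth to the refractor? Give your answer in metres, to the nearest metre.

13 m

θ_c = arcsin(1391/4595) = 17.62°; cos θ_c = 0.9531.
tᵢ = 2h cos θ_c/V₁ ⇒ h = tᵢ·V₁/(2 cos θ_c) = 0.0178·1391/(2·0.9531) = 12.99 m.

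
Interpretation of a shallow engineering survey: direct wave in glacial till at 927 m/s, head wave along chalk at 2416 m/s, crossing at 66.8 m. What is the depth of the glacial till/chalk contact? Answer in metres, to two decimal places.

h = (x_cross/2)·√((V₂−V₁)/(V₂+V₁)).
(V₂−V₁)/(V₂+V₁) = (2416−927)/(2416+927) = 0.4454; √ = 0.6674.
h = (66.8/2)·0.6674 = 22.29 m.

22.29 m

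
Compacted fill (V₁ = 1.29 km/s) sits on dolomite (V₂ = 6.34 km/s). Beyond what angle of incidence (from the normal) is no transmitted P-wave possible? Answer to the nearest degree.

12°

At critical incidence the refracted ray runs along the interface (θ₂ = 90°), so sin θ_c = V₁/V₂.
θ_c = arcsin(1.29/6.34) = arcsin 0.2035 = 11.74°.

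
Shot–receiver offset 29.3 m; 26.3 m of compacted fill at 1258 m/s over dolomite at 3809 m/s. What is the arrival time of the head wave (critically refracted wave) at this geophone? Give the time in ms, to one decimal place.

47.2 ms

θ_c = arcsin(V₁/V₂) = arcsin(1258/3809) = 19.29°, cos θ_c = 0.9439.
Intercept time tᵢ = 2h cos θ_c / V₁ = 2·26.3·0.9439/1258 = 0.03947 s.
t = x/V₂ + tᵢ = 29.3/3809 + 0.03947 = 0.04716 s.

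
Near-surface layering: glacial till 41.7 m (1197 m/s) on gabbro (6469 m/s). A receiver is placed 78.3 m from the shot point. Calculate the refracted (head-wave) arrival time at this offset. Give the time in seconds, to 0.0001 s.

0.0806 s

θ_c = arcsin(V₁/V₂) = arcsin(1197/6469) = 10.66°, cos θ_c = 0.9827.
Intercept time tᵢ = 2h cos θ_c / V₁ = 2·41.7·0.9827/1197 = 0.06847 s.
t = x/V₂ + tᵢ = 78.3/6469 + 0.06847 = 0.08057 s.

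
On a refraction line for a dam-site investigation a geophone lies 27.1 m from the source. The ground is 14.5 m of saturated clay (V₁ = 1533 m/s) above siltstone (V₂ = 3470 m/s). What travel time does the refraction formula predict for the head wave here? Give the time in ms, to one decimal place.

24.8 ms

θ_c = arcsin(V₁/V₂) = arcsin(1533/3470) = 26.22°, cos θ_c = 0.8971.
Intercept time tᵢ = 2h cos θ_c / V₁ = 2·14.5·0.8971/1533 = 0.01697 s.
t = x/V₂ + tᵢ = 27.1/3470 + 0.01697 = 0.02478 s.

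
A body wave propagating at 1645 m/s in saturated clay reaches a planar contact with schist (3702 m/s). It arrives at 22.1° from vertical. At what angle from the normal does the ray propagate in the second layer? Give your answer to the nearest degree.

58°

Snell's law: sin θ₂ = (V₂/V₁)·sin θ₁ = (3702/1645)·sin 22.1° = 0.8467.
θ₂ = sin⁻¹(0.8467) = 57.85° (from vertical).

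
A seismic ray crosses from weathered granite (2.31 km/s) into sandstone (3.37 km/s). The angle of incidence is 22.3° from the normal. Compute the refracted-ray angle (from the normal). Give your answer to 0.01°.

Snell's law: sin θ₂ = (V₂/V₁)·sin θ₁ = (3.37/2.31)·sin 22.3° = 0.5536.
θ₂ = arcsin 0.5536 = 33.61° from the normal.

33.61°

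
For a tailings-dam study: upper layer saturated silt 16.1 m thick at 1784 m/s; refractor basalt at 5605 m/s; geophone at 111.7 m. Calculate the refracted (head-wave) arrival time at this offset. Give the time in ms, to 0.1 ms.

37.0 ms

θ_c = arcsin(V₁/V₂) = arcsin(1784/5605) = 18.56°, cos θ_c = 0.9480.
Intercept time tᵢ = 2h cos θ_c / V₁ = 2·16.1·0.9480/1784 = 0.01711 s.
t = x/V₂ + tᵢ = 111.7/5605 + 0.01711 = 0.03704 s.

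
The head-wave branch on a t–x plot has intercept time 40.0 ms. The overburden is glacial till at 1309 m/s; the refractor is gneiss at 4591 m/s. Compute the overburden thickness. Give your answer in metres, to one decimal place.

27.3 m

θ_c = arcsin(1309/4591) = 16.57°; cos θ_c = 0.9585.
tᵢ = 2h cos θ_c/V₁ ⇒ h = tᵢ·V₁/(2 cos θ_c) = 0.04·1309/(2·0.9585) = 27.31 m.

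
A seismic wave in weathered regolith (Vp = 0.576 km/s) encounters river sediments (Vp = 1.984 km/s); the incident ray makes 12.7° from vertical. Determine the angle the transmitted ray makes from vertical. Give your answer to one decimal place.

49.2°

sin θ₁/V₁ = sin θ₂/V₂ ⇒ sin θ₂ = 1.984·sin 12.7°/0.576 = 1.984·0.2198/0.576 = 0.7572.
θ₂ = arcsin 0.7572 = 49.22° from the normal.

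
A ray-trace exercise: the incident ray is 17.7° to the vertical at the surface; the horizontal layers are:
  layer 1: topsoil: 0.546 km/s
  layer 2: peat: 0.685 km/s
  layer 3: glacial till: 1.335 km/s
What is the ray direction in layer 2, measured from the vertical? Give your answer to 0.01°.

Snell's law across each interface conserves sin θ / V, so sin θ_2 = V_2·sin θ₁/V₁.
sin θ_2 = 0.685 × sin 17.7° / 0.546 = 0.3814.
θ_2 = arcsin 0.3814 = 22.42°.

22.42°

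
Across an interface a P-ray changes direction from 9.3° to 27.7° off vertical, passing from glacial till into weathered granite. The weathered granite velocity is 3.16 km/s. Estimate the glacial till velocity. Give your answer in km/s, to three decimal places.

1.099 km/s

sin 9.3° = 0.1616; sin 27.7° = 0.4648.
V₁ = V₂·(sin θ₁/sin θ₂) = 3.16·(0.1616/0.4648) = 1.099 km/s.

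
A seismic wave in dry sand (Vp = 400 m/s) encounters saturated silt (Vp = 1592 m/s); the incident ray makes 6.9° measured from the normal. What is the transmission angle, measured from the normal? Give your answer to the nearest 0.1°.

28.6°

Snell's law: sin θ₂ = (V₂/V₁)·sin θ₁ = (1592/400)·sin 6.9° = 0.4781.
θ₂ = sin⁻¹(0.4781) = 28.56° (from vertical).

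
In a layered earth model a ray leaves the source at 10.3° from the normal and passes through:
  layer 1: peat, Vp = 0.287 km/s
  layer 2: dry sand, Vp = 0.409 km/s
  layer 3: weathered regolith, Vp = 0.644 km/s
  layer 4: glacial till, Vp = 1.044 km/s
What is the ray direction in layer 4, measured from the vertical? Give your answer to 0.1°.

Ray parameter p = sin 10.3° / 0.287 = 6.2300e-01 s/km.
sin θ_4 = p·V_4 = 6.2300e-01 × 1.044 = 0.6504.
θ_4 = arcsin 0.6504 = 40.57°.

40.6°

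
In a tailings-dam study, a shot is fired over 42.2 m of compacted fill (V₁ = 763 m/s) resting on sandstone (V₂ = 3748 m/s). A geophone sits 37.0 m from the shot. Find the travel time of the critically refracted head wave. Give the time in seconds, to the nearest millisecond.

θ_c = arcsin(V₁/V₂) = arcsin(763/3748) = 11.75°, cos θ_c = 0.9791.
Intercept time tᵢ = 2h cos θ_c / V₁ = 2·42.2·0.9791/763 = 0.10830 s.
t = x/V₂ + tᵢ = 37.0/3748 + 0.10830 = 0.11817 s.

0.118 s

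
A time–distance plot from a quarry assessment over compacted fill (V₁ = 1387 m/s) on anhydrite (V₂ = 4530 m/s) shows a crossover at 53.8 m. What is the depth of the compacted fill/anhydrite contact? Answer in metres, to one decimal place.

19.6 m

x_cross = 2h·√((V₂+V₁)/(V₂−V₁)) → h = x_cross / (2·√((V₂+V₁)/(V₂−V₁))).
√((V₂+V₁)/(V₂−V₁)) = √((4530+1387)/(4530−1387)) = 1.3721.
h = 53.8 / (2·1.3721) = 19.61 m.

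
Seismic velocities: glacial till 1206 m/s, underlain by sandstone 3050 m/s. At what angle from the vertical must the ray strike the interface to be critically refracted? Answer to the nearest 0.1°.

23.3°

Critical incidence: sin θ_c = V₁/V₂ = 1206/3050 = 0.3954.
θ_c = arcsin 0.3954 = 23.29°.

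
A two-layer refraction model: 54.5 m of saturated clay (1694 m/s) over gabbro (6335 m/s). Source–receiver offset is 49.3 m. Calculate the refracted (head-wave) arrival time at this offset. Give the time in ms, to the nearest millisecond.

t = x/V₂ + 2h·√(V₂²−V₁²)/(V₁V₂).
√(V₂²−V₁²) = √(6335²−1694²) = 6104.3 m/s; delay term = 2·54.5·6104.3/(1694·6335) = 0.06200 s.
t = 49.3/6335 + 0.06200 = 0.06978 s.

70 ms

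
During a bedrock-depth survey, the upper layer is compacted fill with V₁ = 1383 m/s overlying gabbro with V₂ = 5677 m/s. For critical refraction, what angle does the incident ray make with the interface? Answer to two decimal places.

Critical incidence: sin θ_c = V₁/V₂ = 1383/5677 = 0.2436.
θ_c = arcsin 0.2436 = 14.10°.
Measured from the interface: 90° − 14.10° = 75.90°.

75.90°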